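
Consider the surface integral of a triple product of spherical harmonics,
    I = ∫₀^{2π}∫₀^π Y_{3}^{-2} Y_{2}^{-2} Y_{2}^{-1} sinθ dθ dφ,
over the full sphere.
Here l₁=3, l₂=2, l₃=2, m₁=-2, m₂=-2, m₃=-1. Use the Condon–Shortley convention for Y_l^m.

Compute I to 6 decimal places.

m-sum = -2 − 2 − 1 = -5 ≠ 0 ⇒ I = 0

0.000000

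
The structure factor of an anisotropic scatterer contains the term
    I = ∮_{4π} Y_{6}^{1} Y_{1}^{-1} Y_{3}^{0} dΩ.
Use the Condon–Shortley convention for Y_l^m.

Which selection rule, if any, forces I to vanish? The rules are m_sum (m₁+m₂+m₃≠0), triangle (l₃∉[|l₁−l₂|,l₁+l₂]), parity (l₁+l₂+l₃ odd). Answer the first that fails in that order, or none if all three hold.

triangle

m₁+m₂+m₃ = 1 − 1 + 0 = 0  ✓
triangle: |6−1|=5 ≤ l₃=3 ≤ 6+1=7  ✗
parity: l₁+l₂+l₃ = 10 is even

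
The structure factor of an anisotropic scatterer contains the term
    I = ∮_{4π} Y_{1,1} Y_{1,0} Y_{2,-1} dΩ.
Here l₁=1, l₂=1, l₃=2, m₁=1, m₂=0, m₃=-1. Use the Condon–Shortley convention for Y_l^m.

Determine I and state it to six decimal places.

-0.218510

Checks pass: Σm=0; 4 even; l₃=2∈[0,2].
(2·1+1)(2·1+1)(2·2+1) = 45
Δ: 0! 2! 2! / 5! → 1/30
sum: t=0:+1/1 = 1/1
3j²(1 1 2; 0 0 0) = Δ·Π!·Σ² = 2/15  (sign +1)
sum: t=0:+1/2 = 1/2
3j²(1 1 2; 1 0 -1) = Δ·Π!·Σ² = 1/10  (sign -1)
combine: 4πI² = 45·2/15·1/10 = 3/5
take √, sign -1: I = -0.21850969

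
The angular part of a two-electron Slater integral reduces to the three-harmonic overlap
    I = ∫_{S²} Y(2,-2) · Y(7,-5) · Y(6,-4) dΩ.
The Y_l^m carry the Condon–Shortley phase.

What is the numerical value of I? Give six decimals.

0.000000

m-sum = -2 − 5 − 4 = -11 ≠ 0 ⇒ I = 0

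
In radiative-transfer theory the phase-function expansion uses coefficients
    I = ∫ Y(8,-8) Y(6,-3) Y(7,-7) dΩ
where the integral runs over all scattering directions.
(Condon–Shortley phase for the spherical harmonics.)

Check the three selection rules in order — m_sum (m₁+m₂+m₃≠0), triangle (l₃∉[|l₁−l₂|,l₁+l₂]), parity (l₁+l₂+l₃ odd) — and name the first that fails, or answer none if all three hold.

m_sum

Σmᵢ = -18  ✗
l₃∈[|l₁−l₂|,l₁+l₂]=[2,14], have l₃=7
Σlᵢ = 21 ⇒ odd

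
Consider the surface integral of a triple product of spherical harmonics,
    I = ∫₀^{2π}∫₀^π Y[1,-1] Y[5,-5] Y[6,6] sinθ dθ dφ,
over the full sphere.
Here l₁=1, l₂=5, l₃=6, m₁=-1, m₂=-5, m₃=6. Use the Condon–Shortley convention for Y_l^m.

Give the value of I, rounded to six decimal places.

Checks pass: Σm=0; 12 even; l₃=6∈[4,6].
(2·1+1)(2·5+1)(2·6+1) = 429
Δ: 0! 2! 10! / 13! → 1/858
sum: t=0:+1/14400 = 1/14400
3j²(1 5 6; 0 0 0) = Δ·Π!·Σ² = 6/143  (sign +1)
sum: t=0:+1/7257600 = 1/7257600
3j²(1 5 6; -1 -5 6) = Δ·Π!·Σ² = 1/13  (sign +1)
combine: 4πI² = 429·6/143·1/13 = 18/13
take √, sign +1: I = 0.33194004

0.331940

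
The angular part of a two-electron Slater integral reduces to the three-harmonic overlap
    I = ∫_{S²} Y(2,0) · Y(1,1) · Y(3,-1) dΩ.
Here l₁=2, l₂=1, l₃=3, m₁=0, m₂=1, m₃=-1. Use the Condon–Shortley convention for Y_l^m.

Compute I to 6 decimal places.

Checks pass: Σm=0; 6 even; l₃=3∈[1,3].
(2·2+1)(2·1+1)(2·3+1) = 105
Δ: 0! 4! 2! / 7! → 1/105
sum: t=0:+1/4 = 1/4
3j²(2 1 3; 0 0 0) = Δ·Π!·Σ² = 3/35  (sign -1)
sum: t=0:+1/8 = 1/8
3j²(2 1 3; 0 1 -1) = Δ·Π!·Σ² = 2/35  (sign +1)
combine: 4πI² = 105·3/35·2/35 = 18/35
take √, sign -1: I = -0.20230066

-0.202301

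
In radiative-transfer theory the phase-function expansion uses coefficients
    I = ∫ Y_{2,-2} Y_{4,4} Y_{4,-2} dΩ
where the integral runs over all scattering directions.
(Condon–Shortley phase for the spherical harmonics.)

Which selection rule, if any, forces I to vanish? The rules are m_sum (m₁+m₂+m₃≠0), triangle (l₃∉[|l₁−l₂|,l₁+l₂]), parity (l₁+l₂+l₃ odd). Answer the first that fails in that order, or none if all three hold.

none

m₁+m₂+m₃ = -2 + 4 − 2 = 0  ✓
triangle: |2−4|=2 ≤ l₃=4 ≤ 2+4=6  ✓
parity: l₁+l₂+l₃ = 10 is even  ✓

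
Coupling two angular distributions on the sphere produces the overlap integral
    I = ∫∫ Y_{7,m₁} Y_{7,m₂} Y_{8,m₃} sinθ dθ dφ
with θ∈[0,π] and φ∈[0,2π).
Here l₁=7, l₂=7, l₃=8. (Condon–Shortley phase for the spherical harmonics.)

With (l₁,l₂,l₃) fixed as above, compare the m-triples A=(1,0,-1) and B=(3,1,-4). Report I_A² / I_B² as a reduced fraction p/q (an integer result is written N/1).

Shared (l₁,l₂,l₃)=(7,7,8): N and (l;000)² cancel in I_A²/I_B².
A: Δ = 6!·8!·8!/23! = 1/22086194130; Racah Σ t=0..6: t=0:+1/5225472000 t=1:−1/124416000 t=2:+1/19906560 t=3:−1/14929920 t=4:+1/49766400 t=5:−1/870912000 t=6:+1/146313216000 = -11/1950842880; ⇒ 3j(7 7 8; 1 0 -1)² = 375/193154, sgn +1
B: Δ = 6!·8!·8!/23! = 1/22086194130; Racah Σ t=0..4: t=0:+1/16721510400 t=1:−1/435456000 t=2:+1/99532800 t=3:−1/130636800 t=4:+1/1114767360 = 11/10450944000; ⇒ 3j(7 7 8; 3 1 -4)² = 704/482885, sgn +1
I_A²/I_B² = (375/193154)/(704/482885) = 1875/1408

1875/1408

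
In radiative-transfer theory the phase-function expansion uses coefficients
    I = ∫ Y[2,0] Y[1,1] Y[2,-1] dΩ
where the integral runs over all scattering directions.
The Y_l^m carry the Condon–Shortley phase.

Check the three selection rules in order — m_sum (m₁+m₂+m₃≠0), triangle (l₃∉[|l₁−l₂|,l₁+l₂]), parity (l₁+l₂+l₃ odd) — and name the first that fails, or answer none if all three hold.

parity

Σmᵢ = 0  ✓
l₃∈[|l₁−l₂|,l₁+l₂]=[1,3], have l₃=2  ✓
Σlᵢ = 5 ⇒ odd  ✗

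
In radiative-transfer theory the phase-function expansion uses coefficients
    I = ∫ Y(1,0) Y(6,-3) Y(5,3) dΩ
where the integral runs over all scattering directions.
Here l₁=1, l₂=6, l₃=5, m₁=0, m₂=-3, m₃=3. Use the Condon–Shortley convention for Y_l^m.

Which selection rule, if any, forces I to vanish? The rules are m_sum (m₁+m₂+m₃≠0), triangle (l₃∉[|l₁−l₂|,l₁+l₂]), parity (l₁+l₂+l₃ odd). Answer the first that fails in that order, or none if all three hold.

azimuthal sum: 0 − 3 + 3 = 0  ✓
5 ≤ 5 ≤ 7 (triangle on l)  ✓
L = 1 + 6 + 5 = 12 (even)  ✓

none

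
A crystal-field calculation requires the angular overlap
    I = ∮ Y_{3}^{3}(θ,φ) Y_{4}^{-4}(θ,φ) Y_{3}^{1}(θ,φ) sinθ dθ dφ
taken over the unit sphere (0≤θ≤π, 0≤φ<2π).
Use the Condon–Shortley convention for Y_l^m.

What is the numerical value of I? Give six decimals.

Checks pass: Σm=0; 10 even; l₃=3∈[1,7].
(2·3+1)(2·4+1)(2·3+1) = 441
Δ: 4! 2! 4! / 11! → 1/34650
sum: t=1:−1/72 t=2:+1/16 t=3:−1/72 = 5/144
3j²(3 4 3; 0 0 0) = Δ·Π!·Σ² = 2/77  (sign -1)
sum: t=0:+1/1152 = 1/1152
3j²(3 4 3; 3 -4 1) = Δ·Π!·Σ² = 1/33  (sign +1)
combine: 4πI² = 441·2/77·1/33 = 42/121
take √, sign -1: I = -0.16619847

-0.166198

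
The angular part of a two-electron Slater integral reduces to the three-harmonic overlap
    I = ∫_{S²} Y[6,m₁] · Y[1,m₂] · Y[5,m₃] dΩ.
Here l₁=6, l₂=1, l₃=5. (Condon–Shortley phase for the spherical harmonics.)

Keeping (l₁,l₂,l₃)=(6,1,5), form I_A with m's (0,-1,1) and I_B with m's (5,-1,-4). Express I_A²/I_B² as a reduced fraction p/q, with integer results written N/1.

3/11

l's match ⇒ only the (l;m) 3-j factors differ between A and B.
A: triangle coeff Δ(6,1,5) = 1/858; Σ_t [0,0]: t=0:+1/34560 = 1/34560; (3j)²=5/286 [(6 1 5; 0 -1 1)], sign=+1
B: triangle coeff Δ(6,1,5) = 1/858; Σ_t [0,0]: t=0:+1/725760 = 1/725760; (3j)²=5/78 [(6 1 5; 5 -1 -4)], sign=-1
I_A²/I_B² = (5/286)/(5/78) = 3/11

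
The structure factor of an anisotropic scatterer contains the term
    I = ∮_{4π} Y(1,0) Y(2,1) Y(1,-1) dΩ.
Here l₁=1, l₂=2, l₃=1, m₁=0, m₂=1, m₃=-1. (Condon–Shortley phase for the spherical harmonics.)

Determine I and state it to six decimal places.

Rules hold: Σm=0, L=4 even, 1≤1≤3.
N = 3·5·3 = 45
Δ = 2!·0!·2!/5! = 1/30
Racah Σ t=1..1: t=1:−1/1 = -1/1
⇒ 3j(1 2 1; 0 0 0)² = 2/15, sgn +1
Racah Σ t=1..1: t=1:−1/2 = -1/2
⇒ 3j(1 2 1; 0 1 -1)² = 1/10, sgn -1
4πI² = N·(3j₀)²·(3jₘ)² = 3/5
I = -1·√(0.6/4π) = -0.21850969

-0.218510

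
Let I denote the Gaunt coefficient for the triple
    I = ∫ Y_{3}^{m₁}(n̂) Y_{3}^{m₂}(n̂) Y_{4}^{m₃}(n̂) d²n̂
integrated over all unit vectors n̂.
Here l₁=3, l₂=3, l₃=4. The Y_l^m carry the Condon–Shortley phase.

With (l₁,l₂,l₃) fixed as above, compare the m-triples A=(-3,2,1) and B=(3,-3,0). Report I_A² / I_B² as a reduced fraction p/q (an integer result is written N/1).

10/3

l's match ⇒ only the (l;m) 3-j factors differ between A and B.
A: triangle coeff Δ(3,3,4) = 1/34650; Σ_t [2,2]: t=2:+1/288 = 1/288; (3j)²=5/231 [(3 3 4; -3 2 1)], sign=-1
B: triangle coeff Δ(3,3,4) = 1/34650; Σ_t [0,0]: t=0:+1/1152 = 1/1152; (3j)²=1/154 [(3 3 4; 3 -3 0)], sign=+1
I_A²/I_B² = (5/231)/(1/154) = 10/3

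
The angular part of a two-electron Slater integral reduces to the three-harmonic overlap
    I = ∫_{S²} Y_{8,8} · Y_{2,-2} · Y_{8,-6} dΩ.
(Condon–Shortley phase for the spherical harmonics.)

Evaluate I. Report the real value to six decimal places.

-0.059388

Checks pass: Σm=0; 18 even; l₃=8∈[6,10].
(2·8+1)(2·2+1)(2·8+1) = 1445
Δ: 2! 14! 2! / 19! → 1/348840
sum: t=0:+1/116121600 t=1:−1/25401600 t=2:+1/116121600 = -1/45158400
3j²(8 2 8; 0 0 0) = Δ·Π!·Σ² = 24/1615  (sign -1)
sum: t=0:+1/348713164800 = 1/348713164800
3j²(8 2 8; 8 -2 -6) = Δ·Π!·Σ² = 2/969  (sign +1)
combine: 4πI² = 1445·24/1615·2/969 = 16/361
take √, sign -1: I = -0.05938838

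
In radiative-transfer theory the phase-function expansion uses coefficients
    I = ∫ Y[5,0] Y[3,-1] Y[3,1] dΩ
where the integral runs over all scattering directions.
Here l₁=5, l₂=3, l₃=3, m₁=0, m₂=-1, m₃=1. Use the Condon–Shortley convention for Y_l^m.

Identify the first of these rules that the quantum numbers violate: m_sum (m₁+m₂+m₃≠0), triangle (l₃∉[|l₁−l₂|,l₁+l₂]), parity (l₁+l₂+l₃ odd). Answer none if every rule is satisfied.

parity

azimuthal sum: 0 − 1 + 1 = 0  ✓
2 ≤ 3 ≤ 8 (triangle on l)  ✓
L = 5 + 3 + 3 = 11 (odd)  ✗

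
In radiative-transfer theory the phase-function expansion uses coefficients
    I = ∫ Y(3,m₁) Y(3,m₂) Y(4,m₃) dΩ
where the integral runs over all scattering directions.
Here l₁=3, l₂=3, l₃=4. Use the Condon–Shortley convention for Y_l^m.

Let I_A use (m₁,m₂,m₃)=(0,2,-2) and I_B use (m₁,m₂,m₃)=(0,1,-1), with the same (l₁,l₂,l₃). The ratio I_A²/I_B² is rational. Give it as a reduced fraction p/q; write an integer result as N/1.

1/5

Same 3,3,4: normalisation and zero-m 3j drop out of the ratio.
A: Δ: 2! 4! 4! / 11! → 1/34650; sum: t=1:−1/96 t=2:+1/72 = 1/288; 3j²(3 3 4; 0 2 -2) = Δ·Π!·Σ² = 1/462  (sign +1)
B: Δ: 2! 4! 4! / 11! → 1/34650; sum: t=0:+1/288 t=1:−1/24 t=2:+1/48 = -5/288; 3j²(3 3 4; 0 1 -1) = Δ·Π!·Σ² = 5/462  (sign +1)
I_A²/I_B² = (1/462)/(5/462) = 1/5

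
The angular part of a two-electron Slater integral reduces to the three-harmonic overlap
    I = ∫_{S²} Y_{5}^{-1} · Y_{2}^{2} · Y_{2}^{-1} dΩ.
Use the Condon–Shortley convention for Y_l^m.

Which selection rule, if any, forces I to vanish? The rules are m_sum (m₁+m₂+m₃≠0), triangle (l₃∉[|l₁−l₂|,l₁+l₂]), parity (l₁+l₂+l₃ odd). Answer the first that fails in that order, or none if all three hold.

m₁+m₂+m₃ = -1 + 2 − 1 = 0  ✓
triangle: |5−2|=3 ≤ l₃=2 ≤ 5+2=7  ✗
parity: l₁+l₂+l₃ = 9 is odd

triangle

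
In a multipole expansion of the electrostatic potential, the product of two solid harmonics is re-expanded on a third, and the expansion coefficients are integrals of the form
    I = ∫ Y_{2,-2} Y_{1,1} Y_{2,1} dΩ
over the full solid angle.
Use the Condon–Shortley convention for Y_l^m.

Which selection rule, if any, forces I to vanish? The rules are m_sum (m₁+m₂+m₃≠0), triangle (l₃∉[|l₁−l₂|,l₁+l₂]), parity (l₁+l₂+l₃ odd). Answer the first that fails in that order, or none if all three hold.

azimuthal sum: -2 + 1 + 1 = 0  ✓
1 ≤ 2 ≤ 3 (triangle on l)  ✓
L = 2 + 1 + 2 = 5 (odd)  ✗

parity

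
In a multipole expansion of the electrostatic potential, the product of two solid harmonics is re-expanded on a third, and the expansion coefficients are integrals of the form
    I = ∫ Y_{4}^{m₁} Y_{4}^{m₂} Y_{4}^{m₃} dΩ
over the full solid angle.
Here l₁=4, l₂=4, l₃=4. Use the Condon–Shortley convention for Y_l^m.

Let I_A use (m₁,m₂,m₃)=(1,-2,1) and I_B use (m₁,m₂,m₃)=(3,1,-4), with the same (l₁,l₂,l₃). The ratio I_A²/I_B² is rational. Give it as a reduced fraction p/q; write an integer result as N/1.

36/49

Same 4,4,4: normalisation and zero-m 3j drop out of the ratio.
A: Δ: 4! 4! 4! / 13! → 1/450450; sum: t=0:+1/576 t=1:−1/144 t=2:+1/576 = -1/288; 3j²(4 4 4; 1 -2 1) = Δ·Π!·Σ² = 20/1001  (sign +1)
B: Δ: 4! 4! 4! / 13! → 1/450450; sum: t=1:−1/3456 = -1/3456; 3j²(4 4 4; 3 1 -4) = Δ·Π!·Σ² = 35/1287  (sign -1)
I_A²/I_B² = (20/1001)/(35/1287) = 36/49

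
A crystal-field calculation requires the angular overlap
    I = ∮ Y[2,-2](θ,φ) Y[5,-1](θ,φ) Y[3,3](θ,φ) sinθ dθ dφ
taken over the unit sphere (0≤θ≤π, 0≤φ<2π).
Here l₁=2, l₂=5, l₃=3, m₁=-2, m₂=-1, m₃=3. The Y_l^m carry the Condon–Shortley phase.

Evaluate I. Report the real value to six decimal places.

-0.023961

Checks pass: Σm=0; 10 even; l₃=3∈[3,7].
(2·2+1)(2·5+1)(2·3+1) = 385
Δ: 4! 0! 6! / 11! → 1/2310
sum: t=2:+1/144 = 1/144
3j²(2 5 3; 0 0 0) = Δ·Π!·Σ² = 10/231  (sign -1)
sum: t=4:+1/17280 = 1/17280
3j²(2 5 3; -2 -1 3) = Δ·Π!·Σ² = 1/2310  (sign +1)
combine: 4πI² = 385·10/231·1/2310 = 5/693
take √, sign -1: I = -0.02396147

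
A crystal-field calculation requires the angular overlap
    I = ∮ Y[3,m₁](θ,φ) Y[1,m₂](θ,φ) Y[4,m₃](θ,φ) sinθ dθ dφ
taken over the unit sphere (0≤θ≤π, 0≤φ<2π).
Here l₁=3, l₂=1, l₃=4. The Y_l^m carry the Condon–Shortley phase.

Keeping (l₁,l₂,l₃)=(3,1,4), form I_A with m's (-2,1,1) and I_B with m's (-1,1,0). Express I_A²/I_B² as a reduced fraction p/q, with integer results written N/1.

Same 3,1,4: normalisation and zero-m 3j drop out of the ratio.
A: Δ: 0! 6! 2! / 9! → 1/252; sum: t=0:+1/240 = 1/240; 3j²(3 1 4; -2 1 1) = Δ·Π!·Σ² = 1/84  (sign -1)
B: Δ: 0! 6! 2! / 9! → 1/252; sum: t=0:+1/96 = 1/96; 3j²(3 1 4; -1 1 0) = Δ·Π!·Σ² = 1/42  (sign +1)
I_A²/I_B² = (1/84)/(1/42) = 1/2

1/2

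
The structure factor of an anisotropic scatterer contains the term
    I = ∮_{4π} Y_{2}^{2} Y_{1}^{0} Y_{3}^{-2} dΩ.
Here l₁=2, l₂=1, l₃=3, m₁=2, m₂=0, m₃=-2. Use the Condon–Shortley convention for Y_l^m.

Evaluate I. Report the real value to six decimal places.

Rules hold: Σm=0, L=6 even, 1≤3≤3.
N = 5·3·7 = 105
Δ = 0!·4!·2!/7! = 1/105
Racah Σ t=0..0: t=0:+1/4 = 1/4
⇒ 3j(2 1 3; 0 0 0)² = 3/35, sgn -1
Racah Σ t=0..0: t=0:+1/24 = 1/24
⇒ 3j(2 1 3; 2 0 -2)² = 1/21, sgn -1
4πI² = N·(3j₀)²·(3jₘ)² = 3/7
I = +1·√(0.428571/4π) = 0.18467439

0.184674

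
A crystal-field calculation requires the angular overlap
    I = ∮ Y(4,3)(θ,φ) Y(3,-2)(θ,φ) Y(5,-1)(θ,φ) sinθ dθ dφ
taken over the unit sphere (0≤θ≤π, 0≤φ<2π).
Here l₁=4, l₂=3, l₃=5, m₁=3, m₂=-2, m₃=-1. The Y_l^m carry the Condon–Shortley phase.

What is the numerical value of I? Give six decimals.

m-sum 0 ✓  L=12 even ✓  1≤5≤7 ✓
Π(2lᵢ+1) = 9×7×11 = 693
triangle coeff Δ(4,3,5) = 1/180180
Σ_t [0,2]: t=0:+1/576 t=1:−1/144 t=2:+1/576 = -1/288
(3j)²=20/1001 [(4 3 5; 0 0 0)], sign=+1
Σ_t [0,1]: t=0:+1/1440 t=1:−1/17280 = 11/17280
(3j)²=11/468 [(4 3 5; 3 -2 -1)], sign=+1
⇒ 4πI² = 55/169
I = (+1)√(55/169/(4π)) = 0.16092854

0.160929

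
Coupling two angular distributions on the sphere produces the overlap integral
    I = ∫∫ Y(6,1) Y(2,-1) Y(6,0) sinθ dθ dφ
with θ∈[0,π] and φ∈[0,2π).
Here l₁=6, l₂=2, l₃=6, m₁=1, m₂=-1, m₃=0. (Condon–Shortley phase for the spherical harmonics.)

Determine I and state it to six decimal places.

-0.030344

Rules hold: Σm=0, L=14 even, 4≤6≤8.
N = 13·5·13 = 845
Δ = 2!·10!·2!/15! = 1/90090
Racah Σ t=0..2: t=0:+1/69120 t=1:−1/14400 t=2:+1/69120 = -7/172800
⇒ 3j(6 2 6; 0 0 0)² = 14/715, sgn -1
Racah Σ t=0..1: t=0:+1/28800 t=1:−1/34560 = 1/172800
⇒ 3j(6 2 6; 1 -1 0)² = 1/1430, sgn +1
4πI² = N·(3j₀)²·(3jₘ)² = 7/605
I = -1·√(0.0115702/4π) = -0.03034355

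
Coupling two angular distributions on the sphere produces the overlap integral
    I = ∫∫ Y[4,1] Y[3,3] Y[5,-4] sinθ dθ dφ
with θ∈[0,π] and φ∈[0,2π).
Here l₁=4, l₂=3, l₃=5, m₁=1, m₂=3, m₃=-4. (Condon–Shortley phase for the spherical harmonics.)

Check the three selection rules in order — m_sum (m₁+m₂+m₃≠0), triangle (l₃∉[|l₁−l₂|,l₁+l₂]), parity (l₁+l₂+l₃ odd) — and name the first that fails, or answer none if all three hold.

m₁+m₂+m₃ = 1 + 3 − 4 = 0  ✓
triangle: |4−3|=1 ≤ l₃=5 ≤ 4+3=7  ✓
parity: l₁+l₂+l₃ = 12 is even  ✓

none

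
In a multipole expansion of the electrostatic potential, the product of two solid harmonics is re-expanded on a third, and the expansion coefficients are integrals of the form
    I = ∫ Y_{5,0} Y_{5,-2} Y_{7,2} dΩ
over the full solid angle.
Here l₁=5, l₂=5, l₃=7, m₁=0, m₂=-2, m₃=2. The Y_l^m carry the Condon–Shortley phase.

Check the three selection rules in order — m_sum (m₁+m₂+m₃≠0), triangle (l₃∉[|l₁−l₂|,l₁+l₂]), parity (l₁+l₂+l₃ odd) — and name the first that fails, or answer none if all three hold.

parity

Σmᵢ = 0  ✓
l₃∈[|l₁−l₂|,l₁+l₂]=[0,10], have l₃=7  ✓
Σlᵢ = 17 ⇒ odd  ✗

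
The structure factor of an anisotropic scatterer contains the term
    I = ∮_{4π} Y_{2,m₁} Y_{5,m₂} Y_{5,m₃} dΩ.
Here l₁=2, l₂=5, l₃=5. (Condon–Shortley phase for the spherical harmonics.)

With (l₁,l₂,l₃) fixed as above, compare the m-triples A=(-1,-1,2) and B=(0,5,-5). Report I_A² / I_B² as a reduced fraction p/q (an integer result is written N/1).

14/75

Same 2,5,5: normalisation and zero-m 3j drop out of the ratio.
A: Δ: 2! 2! 8! / 13! → 1/38610; sum: t=1:−1/1440 t=2:+1/2880 = -1/2880; 3j²(2 5 5; -1 -1 2) = Δ·Π!·Σ² = 7/715  (sign +1)
B: Δ: 2! 2! 8! / 13! → 1/38610; sum: t=2:+1/161280 = 1/161280; 3j²(2 5 5; 0 5 -5) = Δ·Π!·Σ² = 15/286  (sign +1)
I_A²/I_B² = (7/715)/(15/286) = 14/75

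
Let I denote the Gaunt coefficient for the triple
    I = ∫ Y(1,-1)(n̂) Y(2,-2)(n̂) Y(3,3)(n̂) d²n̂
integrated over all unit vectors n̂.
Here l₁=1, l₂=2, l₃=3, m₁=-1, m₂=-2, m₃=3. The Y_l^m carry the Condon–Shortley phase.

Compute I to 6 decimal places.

-0.319865

Checks pass: Σm=0; 6 even; l₃=3∈[1,3].
(2·1+1)(2·2+1)(2·3+1) = 105
Δ: 0! 2! 4! / 7! → 1/105
sum: t=0:+1/4 = 1/4
3j²(1 2 3; 0 0 0) = Δ·Π!·Σ² = 3/35  (sign -1)
sum: t=0:+1/48 = 1/48
3j²(1 2 3; -1 -2 3) = Δ·Π!·Σ² = 1/7  (sign +1)
combine: 4πI² = 105·3/35·1/7 = 9/7
take √, sign -1: I = -0.31986543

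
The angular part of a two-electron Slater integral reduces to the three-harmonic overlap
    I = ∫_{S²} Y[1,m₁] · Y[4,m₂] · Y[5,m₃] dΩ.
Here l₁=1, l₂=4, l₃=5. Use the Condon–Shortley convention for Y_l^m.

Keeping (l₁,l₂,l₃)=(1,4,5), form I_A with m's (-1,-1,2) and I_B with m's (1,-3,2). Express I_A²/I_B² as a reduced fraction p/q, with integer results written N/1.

l's match ⇒ only the (l;m) 3-j factors differ between A and B.
A: triangle coeff Δ(1,4,5) = 1/495; Σ_t [0,0]: t=0:+1/1440 = 1/1440; (3j)²=7/165 [(1 4 5; -1 -1 2)], sign=-1
B: triangle coeff Δ(1,4,5) = 1/495; Σ_t [0,0]: t=0:+1/10080 = 1/10080; (3j)²=1/165 [(1 4 5; 1 -3 2)], sign=-1
I_A²/I_B² = (7/165)/(1/165) = 7/1

7/1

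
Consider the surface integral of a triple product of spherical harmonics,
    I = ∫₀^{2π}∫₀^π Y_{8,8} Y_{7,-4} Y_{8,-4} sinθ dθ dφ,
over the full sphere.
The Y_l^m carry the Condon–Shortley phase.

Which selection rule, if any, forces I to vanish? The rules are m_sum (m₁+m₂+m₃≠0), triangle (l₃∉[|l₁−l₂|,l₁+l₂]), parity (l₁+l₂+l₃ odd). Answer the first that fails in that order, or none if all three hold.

Σmᵢ = 0  ✓
l₃∈[|l₁−l₂|,l₁+l₂]=[1,15], have l₃=8  ✓
Σlᵢ = 23 ⇒ odd  ✗

parity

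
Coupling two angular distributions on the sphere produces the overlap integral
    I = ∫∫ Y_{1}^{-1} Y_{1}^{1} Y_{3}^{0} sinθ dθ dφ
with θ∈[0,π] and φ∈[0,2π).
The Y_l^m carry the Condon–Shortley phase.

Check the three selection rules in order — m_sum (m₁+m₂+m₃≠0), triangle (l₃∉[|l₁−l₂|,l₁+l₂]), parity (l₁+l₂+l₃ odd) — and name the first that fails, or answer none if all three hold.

triangle

m₁+m₂+m₃ = -1 + 1 + 0 = 0  ✓
triangle: |1−1|=0 ≤ l₃=3 ≤ 1+1=2  ✗
parity: l₁+l₂+l₃ = 5 is odd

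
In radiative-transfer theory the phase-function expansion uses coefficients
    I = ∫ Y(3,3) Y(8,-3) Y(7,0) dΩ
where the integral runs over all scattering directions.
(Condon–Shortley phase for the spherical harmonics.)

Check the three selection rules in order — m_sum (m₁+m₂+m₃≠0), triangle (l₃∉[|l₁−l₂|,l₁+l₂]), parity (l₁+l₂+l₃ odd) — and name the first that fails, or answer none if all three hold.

none

azimuthal sum: 3 − 3 + 0 = 0  ✓
5 ≤ 7 ≤ 11 (triangle on l)  ✓
L = 3 + 8 + 7 = 18 (even)  ✓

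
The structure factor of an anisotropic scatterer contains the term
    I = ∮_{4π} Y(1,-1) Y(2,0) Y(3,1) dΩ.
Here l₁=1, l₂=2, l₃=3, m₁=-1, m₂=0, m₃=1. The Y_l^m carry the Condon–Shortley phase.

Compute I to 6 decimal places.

Checks pass: Σm=0; 6 even; l₃=3∈[1,3].
(2·1+1)(2·2+1)(2·3+1) = 105
Δ: 0! 2! 4! / 7! → 1/105
sum: t=0:+1/4 = 1/4
3j²(1 2 3; 0 0 0) = Δ·Π!·Σ² = 3/35  (sign -1)
sum: t=0:+1/8 = 1/8
3j²(1 2 3; -1 0 1) = Δ·Π!·Σ² = 2/35  (sign +1)
combine: 4πI² = 105·3/35·2/35 = 18/35
take √, sign -1: I = -0.20230066

-0.202301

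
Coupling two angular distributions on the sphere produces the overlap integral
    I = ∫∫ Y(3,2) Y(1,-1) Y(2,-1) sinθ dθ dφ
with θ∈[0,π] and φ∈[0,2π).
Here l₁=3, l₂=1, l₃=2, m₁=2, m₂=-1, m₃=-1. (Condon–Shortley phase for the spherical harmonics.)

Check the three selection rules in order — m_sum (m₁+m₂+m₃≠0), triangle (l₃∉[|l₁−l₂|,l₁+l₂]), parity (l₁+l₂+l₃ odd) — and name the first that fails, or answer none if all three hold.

azimuthal sum: 2 − 1 − 1 = 0  ✓
2 ≤ 2 ≤ 4 (triangle on l)  ✓
L = 3 + 1 + 2 = 6 (even)  ✓

none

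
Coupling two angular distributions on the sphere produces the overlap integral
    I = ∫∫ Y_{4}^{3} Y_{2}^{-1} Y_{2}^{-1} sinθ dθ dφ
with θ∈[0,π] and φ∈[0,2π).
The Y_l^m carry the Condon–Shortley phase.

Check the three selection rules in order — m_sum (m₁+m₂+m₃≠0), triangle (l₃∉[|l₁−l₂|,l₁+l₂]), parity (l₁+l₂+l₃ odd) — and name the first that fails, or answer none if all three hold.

Σmᵢ = 1  ✗
l₃∈[|l₁−l₂|,l₁+l₂]=[2,6], have l₃=2
Σlᵢ = 8 ⇒ even

m_sum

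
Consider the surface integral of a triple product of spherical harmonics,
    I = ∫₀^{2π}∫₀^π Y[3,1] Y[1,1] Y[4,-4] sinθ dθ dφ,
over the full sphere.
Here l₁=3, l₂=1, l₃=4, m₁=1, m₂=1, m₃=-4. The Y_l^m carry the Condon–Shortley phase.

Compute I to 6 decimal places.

Σmᵢ = -2 ≠ 0, so the φ-integral vanishes; I = 0

0.000000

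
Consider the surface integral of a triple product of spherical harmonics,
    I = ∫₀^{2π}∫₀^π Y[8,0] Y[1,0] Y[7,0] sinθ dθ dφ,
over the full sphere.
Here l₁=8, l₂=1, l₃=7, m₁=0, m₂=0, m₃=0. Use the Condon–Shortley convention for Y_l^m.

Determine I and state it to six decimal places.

0.244780

Checks pass: Σm=0; 16 even; l₃=7∈[7,9].
(2·8+1)(2·1+1)(2·7+1) = 765
Δ: 2! 14! 0! / 17! → 1/2040
sum: t=1:−1/25401600 = -1/25401600
3j²(8 1 7; 0 0 0) = Δ·Π!·Σ² = 8/255  (sign +1)
(m-triple is (0,0,0) — same symbol as above.)
combine: 4πI² = 765·8/255·8/255 = 64/85
take √, sign +1: I = 0.24477981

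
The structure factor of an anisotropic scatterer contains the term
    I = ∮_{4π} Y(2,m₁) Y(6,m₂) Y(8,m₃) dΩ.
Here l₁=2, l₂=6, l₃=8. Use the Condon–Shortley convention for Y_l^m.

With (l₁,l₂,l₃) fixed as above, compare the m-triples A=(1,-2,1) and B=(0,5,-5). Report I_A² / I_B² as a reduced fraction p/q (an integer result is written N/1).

l's match ⇒ only the (l;m) 3-j factors differ between A and B.
A: triangle coeff Δ(2,6,8) = 1/30940; Σ_t [0,0]: t=0:+1/5806080 = 1/5806080; (3j)²=9/884 [(2 6 8; 1 -2 1)], sign=-1
B: triangle coeff Δ(2,6,8) = 1/30940; Σ_t [0,0]: t=0:+1/159667200 = 1/159667200; (3j)²=9/1190 [(2 6 8; 0 5 -5)], sign=-1
I_A²/I_B² = (9/884)/(9/1190) = 35/26

35/26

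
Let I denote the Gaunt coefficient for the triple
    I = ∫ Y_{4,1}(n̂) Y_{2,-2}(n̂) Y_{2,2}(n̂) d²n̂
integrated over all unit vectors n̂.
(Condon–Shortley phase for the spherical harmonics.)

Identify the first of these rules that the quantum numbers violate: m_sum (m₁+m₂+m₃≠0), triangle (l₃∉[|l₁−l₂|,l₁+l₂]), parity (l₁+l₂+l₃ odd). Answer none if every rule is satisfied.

m₁+m₂+m₃ = 1 − 2 + 2 = 1  ✗
triangle: |4−2|=2 ≤ l₃=2 ≤ 4+2=6
parity: l₁+l₂+l₃ = 8 is even

m_sum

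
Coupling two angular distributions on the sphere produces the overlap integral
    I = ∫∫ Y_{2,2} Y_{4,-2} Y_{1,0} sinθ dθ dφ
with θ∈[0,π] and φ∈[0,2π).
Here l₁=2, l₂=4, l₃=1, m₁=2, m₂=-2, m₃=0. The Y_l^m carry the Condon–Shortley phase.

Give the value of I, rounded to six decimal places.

l₃=1 ∉ [2,6] — triangle fails ⇒ I = 0

0.000000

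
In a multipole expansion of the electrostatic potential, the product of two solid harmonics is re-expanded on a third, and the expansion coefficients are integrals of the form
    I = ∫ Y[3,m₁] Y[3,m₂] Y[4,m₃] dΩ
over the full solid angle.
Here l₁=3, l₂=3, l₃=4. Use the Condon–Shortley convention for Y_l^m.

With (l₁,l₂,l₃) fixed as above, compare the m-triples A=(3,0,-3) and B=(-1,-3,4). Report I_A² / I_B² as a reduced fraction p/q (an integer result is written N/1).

3/2

l's match ⇒ only the (l;m) 3-j factors differ between A and B.
A: triangle coeff Δ(3,3,4) = 1/34650; Σ_t [0,0]: t=0:+1/288 = 1/288; (3j)²=1/22 [(3 3 4; 3 0 -3)], sign=-1
B: triangle coeff Δ(3,3,4) = 1/34650; Σ_t [0,0]: t=0:+1/1152 = 1/1152; (3j)²=1/33 [(3 3 4; -1 -3 4)], sign=+1
I_A²/I_B² = (1/22)/(1/33) = 3/2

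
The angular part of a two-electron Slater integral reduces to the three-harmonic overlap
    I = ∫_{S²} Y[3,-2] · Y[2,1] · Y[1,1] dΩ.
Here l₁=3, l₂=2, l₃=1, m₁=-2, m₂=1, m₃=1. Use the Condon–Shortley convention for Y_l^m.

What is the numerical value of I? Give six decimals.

0.261169

Rules hold: Σm=0, L=6 even, 1≤1≤5.
N = 7·5·3 = 105
Δ = 4!·2!·0!/7! = 1/105
Racah Σ t=2..2: t=2:+1/4 = 1/4
⇒ 3j(3 2 1; 0 0 0)² = 3/35, sgn -1
Racah Σ t=3..3: t=3:−1/12 = -1/12
⇒ 3j(3 2 1; -2 1 1)² = 2/21, sgn -1
4πI² = N·(3j₀)²·(3jₘ)² = 6/7
I = +1·√(0.857143/4π) = 0.26116903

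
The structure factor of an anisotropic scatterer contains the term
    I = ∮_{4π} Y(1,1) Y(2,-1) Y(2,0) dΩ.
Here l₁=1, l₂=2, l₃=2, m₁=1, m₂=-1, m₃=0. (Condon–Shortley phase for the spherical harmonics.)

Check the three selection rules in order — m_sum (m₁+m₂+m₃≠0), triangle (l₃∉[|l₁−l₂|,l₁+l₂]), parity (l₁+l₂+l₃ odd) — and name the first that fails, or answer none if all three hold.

m₁+m₂+m₃ = 1 − 1 + 0 = 0  ✓
triangle: |1−2|=1 ≤ l₃=2 ≤ 1+2=3  ✓
parity: l₁+l₂+l₃ = 5 is odd  ✗

parity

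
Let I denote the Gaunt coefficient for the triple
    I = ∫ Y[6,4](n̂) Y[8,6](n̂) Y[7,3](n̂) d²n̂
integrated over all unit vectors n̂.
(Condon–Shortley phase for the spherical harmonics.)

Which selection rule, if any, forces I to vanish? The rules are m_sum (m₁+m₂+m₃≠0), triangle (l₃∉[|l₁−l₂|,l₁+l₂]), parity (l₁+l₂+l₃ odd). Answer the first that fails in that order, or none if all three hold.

m_sum

m₁+m₂+m₃ = 4 + 6 + 3 = 13  ✗
triangle: |6−8|=2 ≤ l₃=7 ≤ 6+8=14
parity: l₁+l₂+l₃ = 21 is odd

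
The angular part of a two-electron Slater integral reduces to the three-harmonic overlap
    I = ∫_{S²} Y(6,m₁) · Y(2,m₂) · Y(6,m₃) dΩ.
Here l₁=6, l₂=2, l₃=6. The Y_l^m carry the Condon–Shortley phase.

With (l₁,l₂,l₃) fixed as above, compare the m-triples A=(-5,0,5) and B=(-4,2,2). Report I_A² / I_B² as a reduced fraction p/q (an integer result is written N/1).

Same 6,2,6: normalisation and zero-m 3j drop out of the ratio.
A: Δ: 2! 10! 2! / 15! → 1/90090; sum: t=1:−1/3628800 t=2:+1/1451520 = 1/2419200; 3j²(6 2 6; -5 0 5) = Δ·Π!·Σ² = 11/910  (sign -1)
B: Δ: 2! 10! 2! / 15! → 1/90090; sum: t=2:+1/322560 = 1/322560; 3j²(6 2 6; -4 2 2) = Δ·Π!·Σ² = 18/1001  (sign +1)
I_A²/I_B² = (11/910)/(18/1001) = 121/180

121/180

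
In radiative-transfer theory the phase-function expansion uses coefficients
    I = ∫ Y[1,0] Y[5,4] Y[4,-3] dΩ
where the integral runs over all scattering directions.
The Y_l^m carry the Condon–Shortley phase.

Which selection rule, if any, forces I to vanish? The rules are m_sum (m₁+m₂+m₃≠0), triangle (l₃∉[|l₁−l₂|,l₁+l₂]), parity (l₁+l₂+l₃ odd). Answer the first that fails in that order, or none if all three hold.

Σmᵢ = 1  ✗
l₃∈[|l₁−l₂|,l₁+l₂]=[4,6], have l₃=4
Σlᵢ = 10 ⇒ even

m_sum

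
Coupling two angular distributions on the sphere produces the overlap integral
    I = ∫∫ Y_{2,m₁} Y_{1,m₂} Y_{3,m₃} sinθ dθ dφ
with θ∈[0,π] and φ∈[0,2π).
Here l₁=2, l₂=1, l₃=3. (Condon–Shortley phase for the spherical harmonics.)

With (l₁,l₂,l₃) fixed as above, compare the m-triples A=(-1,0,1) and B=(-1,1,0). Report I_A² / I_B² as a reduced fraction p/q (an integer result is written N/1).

8/3

Same 2,1,3: normalisation and zero-m 3j drop out of the ratio.
A: Δ: 0! 4! 2! / 7! → 1/105; sum: t=0:+1/6 = 1/6; 3j²(2 1 3; -1 0 1) = Δ·Π!·Σ² = 8/105  (sign +1)
B: Δ: 0! 4! 2! / 7! → 1/105; sum: t=0:+1/12 = 1/12; 3j²(2 1 3; -1 1 0) = Δ·Π!·Σ² = 1/35  (sign -1)
I_A²/I_B² = (8/105)/(1/35) = 8/3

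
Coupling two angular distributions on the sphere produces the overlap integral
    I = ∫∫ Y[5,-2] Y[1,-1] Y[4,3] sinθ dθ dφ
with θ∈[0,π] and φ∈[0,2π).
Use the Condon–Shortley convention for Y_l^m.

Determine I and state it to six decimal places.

Checks pass: Σm=0; 10 even; l₃=4∈[4,6].
(2·5+1)(2·1+1)(2·4+1) = 297
Δ: 2! 8! 0! / 11! → 1/495
sum: t=1:−1/576 = -1/576
3j²(5 1 4; 0 0 0) = Δ·Π!·Σ² = 5/99  (sign -1)
sum: t=0:+1/10080 = 1/10080
3j²(5 1 4; -2 -1 3) = Δ·Π!·Σ² = 1/165  (sign -1)
combine: 4πI² = 297·5/99·1/165 = 1/11
take √, sign +1: I = 0.08505478

0.085055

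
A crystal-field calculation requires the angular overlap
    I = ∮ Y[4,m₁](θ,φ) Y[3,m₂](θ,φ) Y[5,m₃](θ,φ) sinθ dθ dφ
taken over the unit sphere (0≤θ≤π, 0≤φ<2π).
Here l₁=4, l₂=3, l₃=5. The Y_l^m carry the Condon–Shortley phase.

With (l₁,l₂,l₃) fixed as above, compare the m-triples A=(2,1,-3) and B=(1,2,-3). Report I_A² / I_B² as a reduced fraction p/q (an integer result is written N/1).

81/5

Same 4,3,5: normalisation and zero-m 3j drop out of the ratio.
A: Δ: 2! 6! 4! / 13! → 1/180180; sum: t=0:+1/2304 t=1:−1/720 t=2:+1/5760 = -1/1280; 3j²(4 3 5; 2 1 -3) = Δ·Π!·Σ² = 27/1430  (sign -1)
B: Δ: 2! 6! 4! / 13! → 1/180180; sum: t=1:−1/1152 t=2:+1/1440 = -1/5760; 3j²(4 3 5; 1 2 -3) = Δ·Π!·Σ² = 1/858  (sign -1)
I_A²/I_B² = (27/1430)/(1/858) = 81/5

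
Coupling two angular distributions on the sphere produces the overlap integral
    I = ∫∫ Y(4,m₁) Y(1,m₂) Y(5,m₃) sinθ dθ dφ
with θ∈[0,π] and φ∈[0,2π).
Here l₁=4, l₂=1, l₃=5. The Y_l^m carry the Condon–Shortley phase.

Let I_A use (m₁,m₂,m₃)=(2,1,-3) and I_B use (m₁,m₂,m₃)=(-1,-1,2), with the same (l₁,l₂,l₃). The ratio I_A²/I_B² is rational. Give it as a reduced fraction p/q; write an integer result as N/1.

Shared (l₁,l₂,l₃)=(4,1,5): N and (l;000)² cancel in I_A²/I_B².
A: Δ = 0!·8!·2!/11! = 1/495; Racah Σ t=0..0: t=0:+1/2880 = 1/2880; ⇒ 3j(4 1 5; 2 1 -3)² = 28/495, sgn +1
B: Δ = 0!·8!·2!/11! = 1/495; Racah Σ t=0..0: t=0:+1/1440 = 1/1440; ⇒ 3j(4 1 5; -1 -1 2)² = 7/165, sgn -1
I_A²/I_B² = (28/495)/(7/165) = 4/3

4/3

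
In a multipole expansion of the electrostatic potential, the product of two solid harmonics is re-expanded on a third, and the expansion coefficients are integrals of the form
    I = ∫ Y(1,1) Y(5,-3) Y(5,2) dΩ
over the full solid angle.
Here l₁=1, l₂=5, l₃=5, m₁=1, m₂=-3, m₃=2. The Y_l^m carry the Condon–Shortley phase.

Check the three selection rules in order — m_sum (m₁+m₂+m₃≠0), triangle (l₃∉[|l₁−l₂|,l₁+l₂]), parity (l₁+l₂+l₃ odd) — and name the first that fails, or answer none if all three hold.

parity

Σmᵢ = 0  ✓
l₃∈[|l₁−l₂|,l₁+l₂]=[4,6], have l₃=5  ✓
Σlᵢ = 11 ⇒ odd  ✗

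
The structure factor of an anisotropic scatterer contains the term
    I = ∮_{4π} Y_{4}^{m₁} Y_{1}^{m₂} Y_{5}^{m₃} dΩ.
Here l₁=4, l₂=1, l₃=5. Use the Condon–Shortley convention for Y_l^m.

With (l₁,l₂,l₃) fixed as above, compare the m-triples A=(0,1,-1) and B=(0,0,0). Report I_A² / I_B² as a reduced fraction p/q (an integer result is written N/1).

3/5

Shared (l₁,l₂,l₃)=(4,1,5): N and (l;000)² cancel in I_A²/I_B².
A: Δ = 0!·8!·2!/11! = 1/495; Racah Σ t=0..0: t=0:+1/1152 = 1/1152; ⇒ 3j(4 1 5; 0 1 -1)² = 1/33, sgn +1
B: Δ = 0!·8!·2!/11! = 1/495; Racah Σ t=0..0: t=0:+1/576 = 1/576; ⇒ 3j(4 1 5; 0 0 0)² = 5/99, sgn -1
I_A²/I_B² = (1/33)/(5/99) = 3/5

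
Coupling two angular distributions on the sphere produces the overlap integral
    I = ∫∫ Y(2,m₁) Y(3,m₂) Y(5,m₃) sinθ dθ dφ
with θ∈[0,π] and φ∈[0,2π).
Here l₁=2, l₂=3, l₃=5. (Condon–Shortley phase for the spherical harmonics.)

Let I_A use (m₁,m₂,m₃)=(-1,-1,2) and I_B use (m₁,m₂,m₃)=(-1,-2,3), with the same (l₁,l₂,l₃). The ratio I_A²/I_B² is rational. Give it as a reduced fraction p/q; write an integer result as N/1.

Shared (l₁,l₂,l₃)=(2,3,5): N and (l;000)² cancel in I_A²/I_B².
A: Δ = 0!·4!·6!/11! = 1/2310; Racah Σ t=0..0: t=0:+1/288 = 1/288; ⇒ 3j(2 3 5; -1 -1 2)² = 1/22, sgn -1
B: Δ = 0!·4!·6!/11! = 1/2310; Racah Σ t=0..0: t=0:+1/720 = 1/720; ⇒ 3j(2 3 5; -1 -2 3)² = 8/165, sgn +1
I_A²/I_B² = (1/22)/(8/165) = 15/16

15/16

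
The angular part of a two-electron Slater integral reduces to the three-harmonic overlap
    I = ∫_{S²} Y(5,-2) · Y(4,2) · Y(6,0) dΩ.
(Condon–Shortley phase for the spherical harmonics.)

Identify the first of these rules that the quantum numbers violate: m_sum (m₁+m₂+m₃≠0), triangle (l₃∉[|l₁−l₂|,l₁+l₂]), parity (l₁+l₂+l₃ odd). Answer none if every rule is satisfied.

parity

azimuthal sum: -2 + 2 + 0 = 0  ✓
1 ≤ 6 ≤ 9 (triangle on l)  ✓
L = 5 + 4 + 6 = 15 (odd)  ✗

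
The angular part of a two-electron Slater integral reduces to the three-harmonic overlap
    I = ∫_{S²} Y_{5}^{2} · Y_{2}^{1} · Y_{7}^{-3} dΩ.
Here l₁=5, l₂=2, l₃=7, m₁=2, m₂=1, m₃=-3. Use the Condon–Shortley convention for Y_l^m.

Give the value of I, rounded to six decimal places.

-0.248277

Checks pass: Σm=0; 14 even; l₃=7∈[3,7].
(2·5+1)(2·2+1)(2·7+1) = 825
Δ: 0! 10! 4! / 15! → 1/15015
sum: t=0:+1/57600 = 1/57600
3j²(5 2 7; 0 0 0) = Δ·Π!·Σ² = 21/715  (sign -1)
sum: t=0:+1/181440 = 1/181440
3j²(5 2 7; 2 1 -3) = Δ·Π!·Σ² = 32/1001  (sign +1)
combine: 4πI² = 825·21/715·32/1001 = 1440/1859
take √, sign -1: I = -0.24827707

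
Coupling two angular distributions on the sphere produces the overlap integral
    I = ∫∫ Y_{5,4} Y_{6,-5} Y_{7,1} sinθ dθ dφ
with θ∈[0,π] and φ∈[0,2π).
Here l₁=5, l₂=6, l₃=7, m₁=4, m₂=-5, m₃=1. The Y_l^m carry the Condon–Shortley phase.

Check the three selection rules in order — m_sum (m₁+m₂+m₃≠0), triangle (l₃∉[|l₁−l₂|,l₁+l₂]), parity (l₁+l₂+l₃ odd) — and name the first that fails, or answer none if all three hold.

none

Σmᵢ = 0  ✓
l₃∈[|l₁−l₂|,l₁+l₂]=[1,11], have l₃=7  ✓
Σlᵢ = 18 ⇒ even  ✓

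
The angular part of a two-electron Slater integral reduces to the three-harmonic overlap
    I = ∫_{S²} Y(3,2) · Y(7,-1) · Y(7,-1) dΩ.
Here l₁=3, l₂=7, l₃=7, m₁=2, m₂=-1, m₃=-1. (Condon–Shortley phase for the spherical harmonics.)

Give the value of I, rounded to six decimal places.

0.000000

l₁+l₂+l₃=17 is odd: 3j(l;000)=0 ⇒ I=0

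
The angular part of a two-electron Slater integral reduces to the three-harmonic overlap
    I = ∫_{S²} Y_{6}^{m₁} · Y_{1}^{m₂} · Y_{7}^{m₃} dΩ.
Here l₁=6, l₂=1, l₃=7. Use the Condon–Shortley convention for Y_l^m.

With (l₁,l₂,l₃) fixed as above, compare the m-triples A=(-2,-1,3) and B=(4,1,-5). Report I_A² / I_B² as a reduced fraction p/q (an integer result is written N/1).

15/22

Shared (l₁,l₂,l₃)=(6,1,7): N and (l;000)² cancel in I_A²/I_B².
A: Δ = 0!·12!·2!/15! = 1/1365; Racah Σ t=0..0: t=0:+1/1935360 = 1/1935360; ⇒ 3j(6 1 7; -2 -1 3)² = 3/91, sgn +1
B: Δ = 0!·12!·2!/15! = 1/1365; Racah Σ t=0..0: t=0:+1/14515200 = 1/14515200; ⇒ 3j(6 1 7; 4 1 -5)² = 22/455, sgn +1
I_A²/I_B² = (3/91)/(22/455) = 15/22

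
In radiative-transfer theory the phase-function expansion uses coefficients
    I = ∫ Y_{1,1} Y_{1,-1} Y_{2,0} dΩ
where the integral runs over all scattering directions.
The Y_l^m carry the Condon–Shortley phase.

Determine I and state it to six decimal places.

Rules hold: Σm=0, L=4 even, 0≤2≤2.
N = 3·3·5 = 45
Δ = 0!·2!·2!/5! = 1/30
Racah Σ t=0..0: t=0:+1/1 = 1/1
⇒ 3j(1 1 2; 0 0 0)² = 2/15, sgn +1
Racah Σ t=0..0: t=0:+1/4 = 1/4
⇒ 3j(1 1 2; 1 -1 0)² = 1/30, sgn +1
4πI² = N·(3j₀)²·(3jₘ)² = 1/5
I = +1·√(0.2/4π) = 0.12615663

0.126157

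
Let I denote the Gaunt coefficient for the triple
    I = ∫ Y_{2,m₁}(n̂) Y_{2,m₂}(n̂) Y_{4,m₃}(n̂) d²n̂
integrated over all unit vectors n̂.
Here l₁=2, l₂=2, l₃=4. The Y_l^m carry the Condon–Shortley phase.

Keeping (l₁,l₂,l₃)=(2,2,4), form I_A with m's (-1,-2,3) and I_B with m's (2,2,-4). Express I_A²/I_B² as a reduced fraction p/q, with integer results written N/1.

Shared (l₁,l₂,l₃)=(2,2,4): N and (l;000)² cancel in I_A²/I_B².
A: Δ = 0!·4!·4!/9! = 1/630; Racah Σ t=0..0: t=0:+1/144 = 1/144; ⇒ 3j(2 2 4; -1 -2 3)² = 1/18, sgn -1
B: Δ = 0!·4!·4!/9! = 1/630; Racah Σ t=0..0: t=0:+1/576 = 1/576; ⇒ 3j(2 2 4; 2 2 -4)² = 1/9, sgn +1
I_A²/I_B² = (1/18)/(1/9) = 1/2

1/2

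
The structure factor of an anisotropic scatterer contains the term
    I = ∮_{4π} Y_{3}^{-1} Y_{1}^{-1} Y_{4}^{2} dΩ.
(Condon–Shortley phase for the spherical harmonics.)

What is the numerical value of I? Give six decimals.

Checks pass: Σm=0; 8 even; l₃=4∈[2,4].
(2·3+1)(2·1+1)(2·4+1) = 189
Δ: 0! 6! 2! / 9! → 1/252
sum: t=0:+1/36 = 1/36
3j²(3 1 4; 0 0 0) = Δ·Π!·Σ² = 4/63  (sign +1)
sum: t=0:+1/96 = 1/96
3j²(3 1 4; -1 -1 2) = Δ·Π!·Σ² = 5/84  (sign +1)
combine: 4πI² = 189·4/63·5/84 = 5/7
take √, sign +1: I = 0.23841361

0.238414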